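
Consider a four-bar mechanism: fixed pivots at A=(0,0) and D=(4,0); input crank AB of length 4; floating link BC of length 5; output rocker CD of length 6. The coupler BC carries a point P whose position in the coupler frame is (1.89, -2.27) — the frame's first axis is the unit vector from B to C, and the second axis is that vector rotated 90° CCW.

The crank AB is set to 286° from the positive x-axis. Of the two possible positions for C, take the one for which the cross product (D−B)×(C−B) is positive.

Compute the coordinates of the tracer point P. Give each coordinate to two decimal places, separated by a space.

1.71 -0.95

A=(0,0), D=(4.00,0)
B = A + 4.00·(cos286°, sin286°) = (1.1025, -3.8450)
|BD| = 4.8145
circle(B,5.00) ∩ circle(D,6.00): a=1.2649, h=4.8374
  candidates: C₊=(-1.9995,0.0763) cross=23.290; C₋=(5.7271,-5.7461) cross=-23.290
  mode + wants cross > 0 → take C=(-1.9995,0.0763) (cross=23.290)
ex = (C−B)/|BC| = (-0.6204,0.7843); ey = (-0.7843,-0.6204)
P = B + 1.89·ex + -2.27·ey = (1.7103,-0.9544)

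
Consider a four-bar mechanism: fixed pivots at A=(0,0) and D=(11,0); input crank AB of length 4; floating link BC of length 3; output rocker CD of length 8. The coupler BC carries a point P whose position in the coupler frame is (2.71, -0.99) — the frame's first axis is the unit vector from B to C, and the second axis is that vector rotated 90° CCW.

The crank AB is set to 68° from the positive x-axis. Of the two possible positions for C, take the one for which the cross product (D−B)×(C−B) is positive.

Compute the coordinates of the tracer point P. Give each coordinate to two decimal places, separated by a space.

4.37 3.48

A=(0,0), D=(11.00,0)
B = A + 4.00·(cos68°, sin68°) = (1.4984, 3.7087)
|BD| = 10.1997
circle(B,3.00) ∩ circle(D,8.00): a=2.4037, h=1.7950
  candidates: C₊=(4.3903,4.5069) cross=18.309; C₋=(3.0849,1.1626) cross=-18.309
  mode + wants cross > 0 → take C=(4.3903,4.5069) (cross=18.309)
ex = (C−B)/|BC| = (0.9640,0.2660); ey = (-0.2660,0.9640)
P = B + 2.71·ex + -0.99·ey = (4.3741,3.4754)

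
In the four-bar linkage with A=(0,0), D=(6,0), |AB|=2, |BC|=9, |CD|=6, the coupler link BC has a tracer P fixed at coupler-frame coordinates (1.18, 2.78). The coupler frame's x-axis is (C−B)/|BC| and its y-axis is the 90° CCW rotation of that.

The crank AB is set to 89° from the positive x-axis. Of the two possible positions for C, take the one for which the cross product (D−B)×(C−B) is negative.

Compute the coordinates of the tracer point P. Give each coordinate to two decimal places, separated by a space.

3.03 2.36

A=(0,0), D=(6.00,0)
B = A + 2.00·(cos89°, sin89°) = (0.0349, 1.9997)
|BD| = 6.2914
circle(B,9.00) ∩ circle(D,6.00): a=6.7220, h=5.9845
  candidates: C₊=(8.3105,5.5373) cross=37.651; C₋=(4.5062,-5.8111) cross=-37.651
  mode - wants cross < 0 → take C=(4.5062,-5.8111) (cross=-37.651)
ex = (C−B)/|BC| = (0.4968,-0.8679); ey = (0.8679,0.4968)
P = B + 1.18·ex + 2.78·ey = (3.0338,2.3567)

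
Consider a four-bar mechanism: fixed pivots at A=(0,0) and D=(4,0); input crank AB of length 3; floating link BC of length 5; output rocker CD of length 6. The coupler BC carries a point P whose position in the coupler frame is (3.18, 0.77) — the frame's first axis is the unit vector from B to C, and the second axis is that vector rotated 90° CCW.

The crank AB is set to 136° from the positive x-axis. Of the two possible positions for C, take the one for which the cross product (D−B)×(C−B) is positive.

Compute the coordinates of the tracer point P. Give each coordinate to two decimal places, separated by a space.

-0.34 4.80

A=(0,0), D=(4.00,0)
B = A + 3.00·(cos136°, sin136°) = (-2.1580, 2.0840)
|BD| = 6.5011
circle(B,5.00) ∩ circle(D,6.00): a=2.4045, h=4.3839
  candidates: C₊=(1.5249,5.4657) cross=28.500; C₋=(-1.2857,-2.8393) cross=-28.500
  mode + wants cross > 0 → take C=(1.5249,5.4657) (cross=28.500)
ex = (C−B)/|BC| = (0.7366,0.6763); ey = (-0.6763,0.7366)
P = B + 3.18·ex + 0.77·ey = (-0.3365,4.8019)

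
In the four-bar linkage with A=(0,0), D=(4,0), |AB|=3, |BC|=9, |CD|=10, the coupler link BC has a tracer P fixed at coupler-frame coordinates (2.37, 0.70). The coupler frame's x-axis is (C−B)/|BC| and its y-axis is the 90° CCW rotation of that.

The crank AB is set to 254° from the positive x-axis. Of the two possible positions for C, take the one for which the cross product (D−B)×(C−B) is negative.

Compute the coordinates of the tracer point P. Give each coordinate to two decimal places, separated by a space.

1.18 -4.32

A=(0,0), D=(4.00,0)
B = A + 3.00·(cos254°, sin254°) = (-0.8269, -2.8838)
|BD| = 5.6227
circle(B,9.00) ∩ circle(D,10.00): a=1.1218, h=8.9298
  candidates: C₊=(-4.4438,5.3575) cross=50.210; C₋=(4.7160,-9.9743) cross=-50.210
  mode - wants cross < 0 → take C=(4.7160,-9.9743) (cross=-50.210)
ex = (C−B)/|BC| = (0.6159,-0.7878); ey = (0.7878,0.6159)
P = B + 2.37·ex + 0.70·ey = (1.1842,-4.3198)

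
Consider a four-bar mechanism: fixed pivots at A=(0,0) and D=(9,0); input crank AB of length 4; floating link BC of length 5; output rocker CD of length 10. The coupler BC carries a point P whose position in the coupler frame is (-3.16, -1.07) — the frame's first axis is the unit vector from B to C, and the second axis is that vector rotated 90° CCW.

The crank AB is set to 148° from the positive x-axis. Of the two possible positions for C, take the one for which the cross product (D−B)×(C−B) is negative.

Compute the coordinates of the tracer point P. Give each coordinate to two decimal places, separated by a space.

-5.96 4.25

A=(0,0), D=(9.00,0)
B = A + 4.00·(cos148°, sin148°) = (-3.3922, 2.1197)
|BD| = 12.5722
circle(B,5.00) ∩ circle(D,10.00): a=3.3033, h=3.7534
  candidates: C₊=(0.4967,5.2624) cross=47.189; C₋=(-0.7690,-2.1370) cross=-47.189
  mode - wants cross < 0 → take C=(-0.7690,-2.1370) (cross=-47.189)
ex = (C−B)/|BC| = (0.5246,-0.8513); ey = (0.8513,0.5246)
P = B + -3.16·ex + -1.07·ey = (-5.9610,4.2485)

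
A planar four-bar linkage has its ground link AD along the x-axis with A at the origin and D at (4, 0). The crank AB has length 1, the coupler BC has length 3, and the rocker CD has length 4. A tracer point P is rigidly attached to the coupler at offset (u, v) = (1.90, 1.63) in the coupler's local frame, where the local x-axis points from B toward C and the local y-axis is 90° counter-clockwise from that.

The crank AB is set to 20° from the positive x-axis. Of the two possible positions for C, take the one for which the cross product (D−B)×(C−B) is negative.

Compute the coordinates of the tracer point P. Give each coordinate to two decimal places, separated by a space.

2.61 -1.52

A=(0,0), D=(4.00,0)
B = A + 1.00·(cos20°, sin20°) = (0.9397, 0.3420)
|BD| = 3.0794
circle(B,3.00) ∩ circle(D,4.00): a=0.4031, h=2.9728
  candidates: C₊=(1.6705,3.2517) cross=9.154; C₋=(1.0101,-2.6572) cross=-9.154
  mode - wants cross < 0 → take C=(1.0101,-2.6572) (cross=-9.154)
ex = (C−B)/|BC| = (0.0235,-0.9997); ey = (0.9997,0.0235)
P = B + 1.90·ex + 1.63·ey = (2.6138,-1.5192)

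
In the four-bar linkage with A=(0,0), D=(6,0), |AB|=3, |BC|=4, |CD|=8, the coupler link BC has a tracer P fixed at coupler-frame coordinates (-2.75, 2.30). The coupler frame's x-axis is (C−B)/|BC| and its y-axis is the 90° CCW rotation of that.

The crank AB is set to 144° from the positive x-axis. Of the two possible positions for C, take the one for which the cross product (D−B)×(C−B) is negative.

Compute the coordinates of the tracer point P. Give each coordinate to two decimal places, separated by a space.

A=(0,0), D=(6.00,0)
B = A + 3.00·(cos144°, sin144°) = (-2.4271, 1.7634)
|BD| = 8.6096
circle(B,4.00) ∩ circle(D,8.00): a=1.5172, h=3.7011
  candidates: C₊=(-0.1840,5.0753) cross=31.865; C₋=(-1.7001,-2.1700) cross=-31.865
  mode - wants cross < 0 → take C=(-1.7001,-2.1700) (cross=-31.865)
ex = (C−B)/|BC| = (0.1817,-0.9833); ey = (0.9833,0.1817)
P = B + -2.75·ex + 2.30·ey = (-0.6652,4.8856)

-0.67 4.89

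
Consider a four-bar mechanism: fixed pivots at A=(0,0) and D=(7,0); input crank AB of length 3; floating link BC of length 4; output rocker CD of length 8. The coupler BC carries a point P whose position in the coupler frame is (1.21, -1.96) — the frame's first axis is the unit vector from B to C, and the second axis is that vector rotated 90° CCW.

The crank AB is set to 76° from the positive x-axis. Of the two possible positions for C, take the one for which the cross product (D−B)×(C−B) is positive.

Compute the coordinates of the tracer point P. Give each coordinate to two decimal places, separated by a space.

3.01 3.19

A=(0,0), D=(7.00,0)
B = A + 3.00·(cos76°, sin76°) = (0.7258, 2.9109)
|BD| = 6.9166
circle(B,4.00) ∩ circle(D,8.00): a=-0.0116, h=4.0000
  candidates: C₊=(2.3986,6.5443) cross=27.666; C₋=(-0.9682,-0.7127) cross=-27.666
  mode + wants cross > 0 → take C=(2.3986,6.5443) (cross=27.666)
ex = (C−B)/|BC| = (0.4182,0.9083); ey = (-0.9083,0.4182)
P = B + 1.21·ex + -1.96·ey = (3.0122,3.1903)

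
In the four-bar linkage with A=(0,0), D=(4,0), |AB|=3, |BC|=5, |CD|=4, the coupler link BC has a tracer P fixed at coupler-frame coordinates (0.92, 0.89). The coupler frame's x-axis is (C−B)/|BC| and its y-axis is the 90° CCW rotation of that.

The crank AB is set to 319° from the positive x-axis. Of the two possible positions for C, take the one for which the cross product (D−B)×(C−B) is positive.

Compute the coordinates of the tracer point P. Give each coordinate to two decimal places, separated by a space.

A=(0,0), D=(4.00,0)
B = A + 3.00·(cos319°, sin319°) = (2.2641, -1.9682)
|BD| = 2.6243
circle(B,5.00) ∩ circle(D,4.00): a=3.0269, h=3.9797
  candidates: C₊=(1.2816,2.9343) cross=10.444; C₋=(7.2510,-2.3305) cross=-10.444
  mode + wants cross > 0 → take C=(1.2816,2.9343) (cross=10.444)
ex = (C−B)/|BC| = (-0.1965,0.9805); ey = (-0.9805,-0.1965)
P = B + 0.92·ex + 0.89·ey = (1.2107,-1.2410)

1.21 -1.24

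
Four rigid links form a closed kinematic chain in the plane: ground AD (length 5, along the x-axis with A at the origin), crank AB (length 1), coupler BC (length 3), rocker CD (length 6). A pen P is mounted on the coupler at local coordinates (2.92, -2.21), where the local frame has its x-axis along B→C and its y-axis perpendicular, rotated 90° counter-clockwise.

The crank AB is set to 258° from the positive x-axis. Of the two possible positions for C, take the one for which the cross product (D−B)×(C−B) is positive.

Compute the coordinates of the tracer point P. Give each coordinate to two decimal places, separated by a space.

A=(0,0), D=(5.00,0)
B = A + 1.00·(cos258°, sin258°) = (-0.2079, -0.9781)
|BD| = 5.2990
circle(B,3.00) ∩ circle(D,6.00): a=0.1018, h=2.9983
  candidates: C₊=(-0.6613,1.9874) cross=15.888; C₋=(0.4456,-3.9061) cross=-15.888
  mode + wants cross > 0 → take C=(-0.6613,1.9874) (cross=15.888)
ex = (C−B)/|BC| = (-0.1511,0.9885); ey = (-0.9885,-0.1511)
P = B + 2.92·ex + -2.21·ey = (1.5354,2.2423)

1.54 2.24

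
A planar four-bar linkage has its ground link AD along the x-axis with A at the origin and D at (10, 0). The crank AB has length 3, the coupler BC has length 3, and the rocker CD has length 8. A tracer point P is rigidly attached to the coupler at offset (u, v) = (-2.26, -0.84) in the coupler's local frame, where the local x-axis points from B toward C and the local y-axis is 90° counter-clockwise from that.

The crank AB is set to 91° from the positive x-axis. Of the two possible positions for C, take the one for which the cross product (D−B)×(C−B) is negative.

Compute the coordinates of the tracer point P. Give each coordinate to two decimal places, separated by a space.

-2.23 4.03

A=(0,0), D=(10.00,0)
B = A + 3.00·(cos91°, sin91°) = (-0.0524, 2.9995)
|BD| = 10.4903
circle(B,3.00) ∩ circle(D,8.00): a=2.6237, h=1.4547
  candidates: C₊=(2.8778,3.6433) cross=15.260; C₋=(2.0459,0.8554) cross=-15.260
  mode - wants cross < 0 → take C=(2.0459,0.8554) (cross=-15.260)
ex = (C−B)/|BC| = (0.6994,-0.7147); ey = (0.7147,0.6994)
P = B + -2.26·ex + -0.84·ey = (-2.2334,4.0273)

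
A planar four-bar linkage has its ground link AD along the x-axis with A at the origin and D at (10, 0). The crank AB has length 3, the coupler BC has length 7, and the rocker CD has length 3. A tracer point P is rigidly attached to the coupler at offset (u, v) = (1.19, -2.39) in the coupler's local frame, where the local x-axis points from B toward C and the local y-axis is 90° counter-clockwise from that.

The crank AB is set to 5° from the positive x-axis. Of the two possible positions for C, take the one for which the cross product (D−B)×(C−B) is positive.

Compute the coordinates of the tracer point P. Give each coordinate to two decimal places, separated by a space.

5.01 -1.49

A=(0,0), D=(10.00,0)
B = A + 3.00·(cos5°, sin5°) = (2.9886, 0.2615)
|BD| = 7.0163
circle(B,7.00) ∩ circle(D,3.00): a=6.3587, h=2.9270
  candidates: C₊=(9.4519,2.9495) cross=20.537; C₋=(9.2337,-2.9005) cross=-20.537
  mode + wants cross > 0 → take C=(9.4519,2.9495) (cross=20.537)
ex = (C−B)/|BC| = (0.9233,0.3840); ey = (-0.3840,0.9233)
P = B + 1.19·ex + -2.39·ey = (5.0051,-1.4883)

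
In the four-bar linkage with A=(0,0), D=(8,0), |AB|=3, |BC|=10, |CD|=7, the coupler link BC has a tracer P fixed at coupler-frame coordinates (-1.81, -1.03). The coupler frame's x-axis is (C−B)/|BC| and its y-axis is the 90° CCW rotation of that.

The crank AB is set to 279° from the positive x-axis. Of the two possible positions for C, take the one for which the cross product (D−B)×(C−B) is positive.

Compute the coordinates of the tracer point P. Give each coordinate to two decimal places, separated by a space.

0.65 -5.04

A=(0,0), D=(8.00,0)
B = A + 3.00·(cos279°, sin279°) = (0.4693, -2.9631)
|BD| = 8.0927
circle(B,10.00) ∩ circle(D,7.00): a=7.1973, h=6.9425
  candidates: C₊=(4.6249,6.1326) cross=56.183; C₋=(9.7088,-6.7882) cross=-56.183
  mode + wants cross > 0 → take C=(4.6249,6.1326) (cross=56.183)
ex = (C−B)/|BC| = (0.4156,0.9096); ey = (-0.9096,0.4156)
P = B + -1.81·ex + -1.03·ey = (0.6540,-5.0374)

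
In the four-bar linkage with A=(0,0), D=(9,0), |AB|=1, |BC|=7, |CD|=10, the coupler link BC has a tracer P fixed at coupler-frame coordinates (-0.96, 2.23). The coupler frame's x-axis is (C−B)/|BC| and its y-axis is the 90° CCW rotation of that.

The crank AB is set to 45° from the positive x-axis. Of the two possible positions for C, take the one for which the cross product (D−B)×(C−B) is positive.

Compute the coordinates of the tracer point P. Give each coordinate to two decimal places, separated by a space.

-1.69 0.31

A=(0,0), D=(9.00,0)
B = A + 1.00·(cos45°, sin45°) = (0.7071, 0.7071)
|BD| = 8.3230
circle(B,7.00) ∩ circle(D,10.00): a=1.0977, h=6.9134
  candidates: C₊=(2.3882,7.5023) cross=57.540; C₋=(1.2135,-6.2746) cross=-57.540
  mode + wants cross > 0 → take C=(2.3882,7.5023) (cross=57.540)
ex = (C−B)/|BC| = (0.2402,0.9707); ey = (-0.9707,0.2402)
P = B + -0.96·ex + 2.23·ey = (-1.6882,0.3107)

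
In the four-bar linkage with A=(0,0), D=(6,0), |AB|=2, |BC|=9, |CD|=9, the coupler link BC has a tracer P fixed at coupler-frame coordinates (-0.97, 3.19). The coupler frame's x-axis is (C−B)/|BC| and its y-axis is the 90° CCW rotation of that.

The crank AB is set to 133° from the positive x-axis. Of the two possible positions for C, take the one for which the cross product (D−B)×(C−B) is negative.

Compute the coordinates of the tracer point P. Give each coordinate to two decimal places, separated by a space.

1.51 3.15

A=(0,0), D=(6.00,0)
B = A + 2.00·(cos133°, sin133°) = (-1.3640, 1.4627)
|BD| = 7.5079
circle(B,9.00) ∩ circle(D,9.00): a=3.7539, h=8.1797
  candidates: C₊=(3.9116,8.7543) cross=61.412; C₋=(0.7244,-7.2916) cross=-61.412
  mode - wants cross < 0 → take C=(0.7244,-7.2916) (cross=-61.412)
ex = (C−B)/|BC| = (0.2320,-0.9727); ey = (0.9727,0.2320)
P = B + -0.97·ex + 3.19·ey = (1.5139,3.1465)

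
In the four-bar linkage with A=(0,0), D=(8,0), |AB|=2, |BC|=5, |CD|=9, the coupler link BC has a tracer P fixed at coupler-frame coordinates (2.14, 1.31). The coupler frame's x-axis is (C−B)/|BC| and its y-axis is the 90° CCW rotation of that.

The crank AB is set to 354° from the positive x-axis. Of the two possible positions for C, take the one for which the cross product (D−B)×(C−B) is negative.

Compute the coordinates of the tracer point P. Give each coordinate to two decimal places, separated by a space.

2.61 -2.64

A=(0,0), D=(8.00,0)
B = A + 2.00·(cos354°, sin354°) = (1.9890, -0.2091)
|BD| = 6.0146
circle(B,5.00) ∩ circle(D,9.00): a=-1.6481, h=4.7206
  candidates: C₊=(0.1779,4.4514) cross=28.392; C₋=(0.5061,-4.9841) cross=-28.392
  mode - wants cross < 0 → take C=(0.5061,-4.9841) (cross=-28.392)
ex = (C−B)/|BC| = (-0.2966,-0.9550); ey = (0.9550,-0.2966)
P = B + 2.14·ex + 1.31·ey = (2.6054,-2.6413)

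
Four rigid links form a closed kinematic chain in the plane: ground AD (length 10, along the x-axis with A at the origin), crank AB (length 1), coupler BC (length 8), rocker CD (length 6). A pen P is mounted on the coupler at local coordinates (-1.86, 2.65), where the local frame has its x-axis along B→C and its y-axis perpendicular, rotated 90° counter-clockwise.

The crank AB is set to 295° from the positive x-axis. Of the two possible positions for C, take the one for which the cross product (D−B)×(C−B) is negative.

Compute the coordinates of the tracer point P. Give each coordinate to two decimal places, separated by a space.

A=(0,0), D=(10.00,0)
B = A + 1.00·(cos295°, sin295°) = (0.4226, -0.9063)
|BD| = 9.6202
circle(B,8.00) ∩ circle(D,6.00): a=6.2654, h=4.9745
  candidates: C₊=(6.1915,4.6363) cross=47.855; C₋=(7.1288,-5.2684) cross=-47.855
  mode - wants cross < 0 → take C=(7.1288,-5.2684) (cross=-47.855)
ex = (C−B)/|BC| = (0.8383,-0.5453); ey = (0.5453,0.8383)
P = B + -1.86·ex + 2.65·ey = (0.3084,2.3293)

0.31 2.33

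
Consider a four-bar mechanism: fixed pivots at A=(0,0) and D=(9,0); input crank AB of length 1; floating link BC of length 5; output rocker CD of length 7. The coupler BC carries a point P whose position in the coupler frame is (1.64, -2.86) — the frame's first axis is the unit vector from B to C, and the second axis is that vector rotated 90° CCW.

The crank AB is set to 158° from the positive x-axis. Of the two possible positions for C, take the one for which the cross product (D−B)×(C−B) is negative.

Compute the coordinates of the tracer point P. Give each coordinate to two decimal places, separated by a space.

A=(0,0), D=(9.00,0)
B = A + 1.00·(cos158°, sin158°) = (-0.9272, 0.3746)
|BD| = 9.9342
circle(B,5.00) ∩ circle(D,7.00): a=3.7592, h=3.2967
  candidates: C₊=(2.9536,3.5273) cross=32.751; C₋=(2.7050,-3.0616) cross=-32.751
  mode - wants cross < 0 → take C=(2.7050,-3.0616) (cross=-32.751)
ex = (C−B)/|BC| = (0.7264,-0.6872); ey = (0.6872,0.7264)
P = B + 1.64·ex + -2.86·ey = (-1.7013,-2.8301)

-1.70 -2.83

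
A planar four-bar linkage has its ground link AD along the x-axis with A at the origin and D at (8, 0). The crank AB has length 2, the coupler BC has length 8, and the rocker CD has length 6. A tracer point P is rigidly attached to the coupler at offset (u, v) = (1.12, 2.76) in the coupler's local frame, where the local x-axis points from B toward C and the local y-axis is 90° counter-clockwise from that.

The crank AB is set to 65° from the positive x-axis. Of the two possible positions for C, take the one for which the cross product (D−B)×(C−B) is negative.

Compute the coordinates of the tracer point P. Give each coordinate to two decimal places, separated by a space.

A=(0,0), D=(8.00,0)
B = A + 2.00·(cos65°, sin65°) = (0.8452, 1.8126)
|BD| = 7.3808
circle(B,8.00) ∩ circle(D,6.00): a=5.5872, h=5.7256
  candidates: C₊=(7.6675,5.9908) cross=42.260; C₋=(4.8552,-5.1098) cross=-42.260
  mode - wants cross < 0 → take C=(4.8552,-5.1098) (cross=-42.260)
ex = (C−B)/|BC| = (0.5012,-0.8653); ey = (0.8653,0.5012)
P = B + 1.12·ex + 2.76·ey = (3.7949,2.2269)

3.79 2.23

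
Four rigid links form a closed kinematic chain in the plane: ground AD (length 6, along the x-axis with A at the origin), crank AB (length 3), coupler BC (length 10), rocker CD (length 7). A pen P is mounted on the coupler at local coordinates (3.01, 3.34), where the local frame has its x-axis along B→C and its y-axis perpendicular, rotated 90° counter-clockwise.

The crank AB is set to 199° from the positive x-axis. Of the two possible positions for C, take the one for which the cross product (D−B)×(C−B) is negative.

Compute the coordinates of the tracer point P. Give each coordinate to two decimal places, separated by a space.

A=(0,0), D=(6.00,0)
B = A + 3.00·(cos199°, sin199°) = (-2.8366, -0.9767)
|BD| = 8.8904
circle(B,10.00) ∩ circle(D,7.00): a=7.3135, h=6.8201
  candidates: C₊=(3.6834,6.6055) cross=60.633; C₋=(5.1819,-6.9520) cross=-60.633
  mode - wants cross < 0 → take C=(5.1819,-6.9520) (cross=-60.633)
ex = (C−B)/|BC| = (0.8018,-0.5975); ey = (0.5975,0.8018)
P = B + 3.01·ex + 3.34·ey = (1.5728,-0.0971)

1.57 -0.10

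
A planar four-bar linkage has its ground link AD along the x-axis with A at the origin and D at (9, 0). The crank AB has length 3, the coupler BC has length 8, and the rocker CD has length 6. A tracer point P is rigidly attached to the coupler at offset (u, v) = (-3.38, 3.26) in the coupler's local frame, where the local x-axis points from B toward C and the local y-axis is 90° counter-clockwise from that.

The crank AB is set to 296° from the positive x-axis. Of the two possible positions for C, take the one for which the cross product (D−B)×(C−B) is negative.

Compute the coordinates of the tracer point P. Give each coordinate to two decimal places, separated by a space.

-0.42 1.67

A=(0,0), D=(9.00,0)
B = A + 3.00·(cos296°, sin296°) = (1.3151, -2.6964)
|BD| = 8.1442
circle(B,8.00) ∩ circle(D,6.00): a=5.7911, h=5.5193
  candidates: C₊=(4.9523,4.4290) cross=44.951; C₋=(8.6070,-5.9871) cross=-44.951
  mode - wants cross < 0 → take C=(8.6070,-5.9871) (cross=-44.951)
ex = (C−B)/|BC| = (0.9115,-0.4113); ey = (0.4113,0.9115)
P = B + -3.38·ex + 3.26·ey = (-0.4247,1.6654)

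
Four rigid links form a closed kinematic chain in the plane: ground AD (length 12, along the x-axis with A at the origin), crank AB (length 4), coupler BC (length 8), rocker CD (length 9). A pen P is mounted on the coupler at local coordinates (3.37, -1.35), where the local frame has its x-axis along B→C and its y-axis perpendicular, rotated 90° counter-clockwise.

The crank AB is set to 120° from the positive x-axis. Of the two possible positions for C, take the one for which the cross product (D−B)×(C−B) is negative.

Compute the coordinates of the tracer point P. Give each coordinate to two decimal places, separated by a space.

A=(0,0), D=(12.00,0)
B = A + 4.00·(cos120°, sin120°) = (-2.0000, 3.4641)
|BD| = 14.4222
circle(B,8.00) ∩ circle(D,9.00): a=6.6217, h=4.4892
  candidates: C₊=(5.5061,6.2314) cross=64.744; C₋=(3.3496,-2.4841) cross=-64.744
  mode - wants cross < 0 → take C=(3.3496,-2.4841) (cross=-64.744)
ex = (C−B)/|BC| = (0.6687,-0.7435); ey = (0.7435,0.6687)
P = B + 3.37·ex + -1.35·ey = (-0.7502,0.0557)

-0.75 0.06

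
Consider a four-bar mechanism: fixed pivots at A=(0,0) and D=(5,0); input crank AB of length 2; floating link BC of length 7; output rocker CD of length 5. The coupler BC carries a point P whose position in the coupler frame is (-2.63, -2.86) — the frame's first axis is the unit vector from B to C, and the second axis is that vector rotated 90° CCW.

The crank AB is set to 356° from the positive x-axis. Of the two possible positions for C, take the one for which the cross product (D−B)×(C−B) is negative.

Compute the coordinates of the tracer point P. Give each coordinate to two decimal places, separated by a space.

-1.81 -0.93

A=(0,0), D=(5.00,0)
B = A + 2.00·(cos356°, sin356°) = (1.9951, -0.1395)
|BD| = 3.0081
circle(B,7.00) ∩ circle(D,5.00): a=5.4933, h=4.3387
  candidates: C₊=(7.2813,4.4492) cross=13.051; C₋=(7.6837,-4.2187) cross=-13.051
  mode - wants cross < 0 → take C=(7.6837,-4.2187) (cross=-13.051)
ex = (C−B)/|BC| = (0.8127,-0.5827); ey = (0.5827,0.8127)
P = B + -2.63·ex + -2.86·ey = (-1.8088,-0.9311)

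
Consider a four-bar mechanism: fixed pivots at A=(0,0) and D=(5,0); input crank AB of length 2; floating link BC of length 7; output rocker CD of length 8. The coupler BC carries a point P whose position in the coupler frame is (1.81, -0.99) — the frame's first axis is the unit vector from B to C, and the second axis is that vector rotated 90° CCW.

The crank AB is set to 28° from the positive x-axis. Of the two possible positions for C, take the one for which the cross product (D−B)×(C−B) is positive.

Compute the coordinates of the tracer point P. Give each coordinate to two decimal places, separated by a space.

3.10 2.51

A=(0,0), D=(5.00,0)
B = A + 2.00·(cos28°, sin28°) = (1.7659, 0.9389)
|BD| = 3.3676
circle(B,7.00) ∩ circle(D,8.00): a=-0.5433, h=6.9789
  candidates: C₊=(3.1900,7.7926) cross=23.502; C₋=(-0.7016,-5.6117) cross=-23.502
  mode + wants cross > 0 → take C=(3.1900,7.7926) (cross=23.502)
ex = (C−B)/|BC| = (0.2034,0.9791); ey = (-0.9791,0.2034)
P = B + 1.81·ex + -0.99·ey = (3.1034,2.5097)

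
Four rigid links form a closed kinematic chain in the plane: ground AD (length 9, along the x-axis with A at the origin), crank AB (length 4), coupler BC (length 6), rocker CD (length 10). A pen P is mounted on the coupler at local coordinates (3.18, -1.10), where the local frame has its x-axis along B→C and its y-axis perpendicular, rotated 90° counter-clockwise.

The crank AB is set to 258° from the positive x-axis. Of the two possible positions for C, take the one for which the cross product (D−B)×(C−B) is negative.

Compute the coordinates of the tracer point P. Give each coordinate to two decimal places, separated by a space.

A=(0,0), D=(9.00,0)
B = A + 4.00·(cos258°, sin258°) = (-0.8316, -3.9126)
|BD| = 10.5816
circle(B,6.00) ∩ circle(D,10.00): a=2.2667, h=5.5554
  candidates: C₊=(-0.7798,2.0872) cross=58.785; C₋=(3.3285,-8.2361) cross=-58.785
  mode - wants cross < 0 → take C=(3.3285,-8.2361) (cross=-58.785)
ex = (C−B)/|BC| = (0.6934,-0.7206); ey = (0.7206,0.6934)
P = B + 3.18·ex + -1.10·ey = (0.5806,-6.9668)

0.58 -6.97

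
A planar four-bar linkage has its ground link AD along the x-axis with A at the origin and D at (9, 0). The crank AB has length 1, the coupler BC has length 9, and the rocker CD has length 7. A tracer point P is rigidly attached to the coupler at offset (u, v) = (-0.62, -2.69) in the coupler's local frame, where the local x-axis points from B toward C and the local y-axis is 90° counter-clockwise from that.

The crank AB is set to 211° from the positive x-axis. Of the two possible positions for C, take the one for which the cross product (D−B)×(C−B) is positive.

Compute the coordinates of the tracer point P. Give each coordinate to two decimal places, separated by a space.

0.66 -2.82

A=(0,0), D=(9.00,0)
B = A + 1.00·(cos211°, sin211°) = (-0.8572, -0.5150)
|BD| = 9.8706
circle(B,9.00) ∩ circle(D,7.00): a=6.5563, h=6.1656
  candidates: C₊=(5.3685,5.9843) cross=60.859; C₋=(6.0119,-6.3302) cross=-60.859
  mode + wants cross > 0 → take C=(5.3685,5.9843) (cross=60.859)
ex = (C−B)/|BC| = (0.6917,0.7221); ey = (-0.7221,0.6917)
P = B + -0.62·ex + -2.69·ey = (0.6565,-2.8235)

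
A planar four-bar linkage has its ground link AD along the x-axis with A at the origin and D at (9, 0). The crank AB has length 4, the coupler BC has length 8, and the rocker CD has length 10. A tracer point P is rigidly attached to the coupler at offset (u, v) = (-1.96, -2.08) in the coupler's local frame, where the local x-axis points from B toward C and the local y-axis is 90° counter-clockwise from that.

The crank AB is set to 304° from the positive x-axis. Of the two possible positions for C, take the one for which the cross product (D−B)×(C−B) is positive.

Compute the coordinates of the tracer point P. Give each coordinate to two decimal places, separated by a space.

A=(0,0), D=(9.00,0)
B = A + 4.00·(cos304°, sin304°) = (2.2368, -3.3162)
|BD| = 7.5325
circle(B,8.00) ∩ circle(D,10.00): a=1.3766, h=7.8807
  candidates: C₊=(0.0033,4.3658) cross=59.361; C₋=(6.9422,-9.7860) cross=-59.361
  mode + wants cross > 0 → take C=(0.0033,4.3658) (cross=59.361)
ex = (C−B)/|BC| = (-0.2792,0.9602); ey = (-0.9602,-0.2792)
P = B + -1.96·ex + -2.08·ey = (4.7813,-4.6175)

4.78 -4.62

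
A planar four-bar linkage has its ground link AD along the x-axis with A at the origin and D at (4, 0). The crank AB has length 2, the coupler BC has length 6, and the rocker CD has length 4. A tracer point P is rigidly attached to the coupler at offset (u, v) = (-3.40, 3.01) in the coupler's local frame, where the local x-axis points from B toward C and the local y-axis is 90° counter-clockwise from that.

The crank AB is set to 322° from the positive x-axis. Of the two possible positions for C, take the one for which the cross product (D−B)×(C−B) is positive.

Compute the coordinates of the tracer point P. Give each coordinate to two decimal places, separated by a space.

-2.73 -2.66

A=(0,0), D=(4.00,0)
B = A + 2.00·(cos322°, sin322°) = (1.5760, -1.2313)
|BD| = 2.7188
circle(B,6.00) ∩ circle(D,4.00): a=5.0375, h=3.2594
  candidates: C₊=(4.5911,3.9561) cross=8.862; C₋=(7.5434,-1.8558) cross=-8.862
  mode + wants cross > 0 → take C=(4.5911,3.9561) (cross=8.862)
ex = (C−B)/|BC| = (0.5025,0.8646); ey = (-0.8646,0.5025)
P = B + -3.40·ex + 3.01·ey = (-2.7349,-2.6583)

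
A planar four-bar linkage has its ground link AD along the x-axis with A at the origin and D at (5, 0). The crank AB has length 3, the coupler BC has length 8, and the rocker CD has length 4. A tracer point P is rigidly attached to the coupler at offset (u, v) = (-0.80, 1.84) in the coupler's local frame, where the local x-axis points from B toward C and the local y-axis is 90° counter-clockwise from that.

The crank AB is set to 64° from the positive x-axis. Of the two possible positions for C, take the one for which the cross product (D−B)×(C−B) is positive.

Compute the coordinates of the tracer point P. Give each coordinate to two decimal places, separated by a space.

A=(0,0), D=(5.00,0)
B = A + 3.00·(cos64°, sin64°) = (1.3151, 2.6964)
|BD| = 4.5661
circle(B,8.00) ∩ circle(D,4.00): a=7.5392, h=2.6759
  candidates: C₊=(8.9796,0.4038) cross=12.218; C₋=(5.8192,-3.9152) cross=-12.218
  mode + wants cross > 0 → take C=(8.9796,0.4038) (cross=12.218)
ex = (C−B)/|BC| = (0.9581,-0.2866); ey = (0.2866,0.9581)
P = B + -0.80·ex + 1.84·ey = (1.0760,4.6885)

1.08 4.69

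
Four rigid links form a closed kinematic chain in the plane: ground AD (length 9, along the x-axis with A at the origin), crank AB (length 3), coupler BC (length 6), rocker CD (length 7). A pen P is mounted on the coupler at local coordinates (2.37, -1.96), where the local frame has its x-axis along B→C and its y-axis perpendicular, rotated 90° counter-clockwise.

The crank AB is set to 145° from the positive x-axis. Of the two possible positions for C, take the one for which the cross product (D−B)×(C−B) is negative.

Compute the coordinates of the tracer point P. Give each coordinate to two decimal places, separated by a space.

A=(0,0), D=(9.00,0)
B = A + 3.00·(cos145°, sin145°) = (-2.4575, 1.7207)
|BD| = 11.5859
circle(B,6.00) ∩ circle(D,7.00): a=5.2320, h=2.9371
  candidates: C₊=(3.1527,3.8482) cross=34.029; C₋=(2.2803,-1.9609) cross=-34.029
  mode - wants cross < 0 → take C=(2.2803,-1.9609) (cross=-34.029)
ex = (C−B)/|BC| = (0.7896,-0.6136); ey = (0.6136,0.7896)
P = B + 2.37·ex + -1.96·ey = (-1.7887,-1.2812)

-1.79 -1.28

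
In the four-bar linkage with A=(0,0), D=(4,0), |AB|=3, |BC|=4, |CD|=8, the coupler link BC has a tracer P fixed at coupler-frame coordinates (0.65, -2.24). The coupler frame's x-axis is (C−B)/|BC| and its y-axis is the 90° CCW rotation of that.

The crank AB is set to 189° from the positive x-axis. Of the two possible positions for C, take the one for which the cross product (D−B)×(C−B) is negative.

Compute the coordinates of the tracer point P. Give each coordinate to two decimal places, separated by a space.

A=(0,0), D=(4.00,0)
B = A + 3.00·(cos189°, sin189°) = (-2.9631, -0.4693)
|BD| = 6.9789
circle(B,4.00) ∩ circle(D,8.00): a=0.0505, h=3.9997
  candidates: C₊=(-3.1817,3.5247) cross=27.913; C₋=(-2.6437,-4.4565) cross=-27.913
  mode - wants cross < 0 → take C=(-2.6437,-4.4565) (cross=-27.913)
ex = (C−B)/|BC| = (0.0798,-0.9968); ey = (0.9968,0.0798)
P = B + 0.65·ex + -2.24·ey = (-5.1440,-1.2961)

-5.14 -1.30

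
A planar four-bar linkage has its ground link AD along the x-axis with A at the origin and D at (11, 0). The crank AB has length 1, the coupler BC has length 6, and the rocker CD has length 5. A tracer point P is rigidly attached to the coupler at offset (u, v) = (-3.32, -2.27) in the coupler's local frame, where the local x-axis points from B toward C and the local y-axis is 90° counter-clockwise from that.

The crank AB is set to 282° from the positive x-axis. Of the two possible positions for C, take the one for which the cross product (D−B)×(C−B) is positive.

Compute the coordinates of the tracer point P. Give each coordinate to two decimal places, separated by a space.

-2.45 -3.99

A=(0,0), D=(11.00,0)
B = A + 1.00·(cos282°, sin282°) = (0.2079, -0.9781)
|BD| = 10.8363
circle(B,6.00) ∩ circle(D,5.00): a=5.9257, h=0.9412
  candidates: C₊=(6.0245,0.4941) cross=10.199; C₋=(6.1944,-1.3806) cross=-10.199
  mode + wants cross > 0 → take C=(6.0245,0.4941) (cross=10.199)
ex = (C−B)/|BC| = (0.9694,0.2454); ey = (-0.2454,0.9694)
P = B + -3.32·ex + -2.27·ey = (-2.4536,-3.9934)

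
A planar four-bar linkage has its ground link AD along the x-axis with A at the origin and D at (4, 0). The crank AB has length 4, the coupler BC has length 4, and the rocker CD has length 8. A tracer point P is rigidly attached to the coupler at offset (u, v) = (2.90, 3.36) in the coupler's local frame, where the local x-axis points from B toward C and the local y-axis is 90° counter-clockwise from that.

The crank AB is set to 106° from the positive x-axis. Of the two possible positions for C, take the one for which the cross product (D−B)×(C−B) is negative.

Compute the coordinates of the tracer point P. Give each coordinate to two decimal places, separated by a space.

A=(0,0), D=(4.00,0)
B = A + 4.00·(cos106°, sin106°) = (-1.1025, 3.8450)
|BD| = 6.3891
circle(B,4.00) ∩ circle(D,8.00): a=-0.5619, h=3.9603
  candidates: C₊=(0.8321,7.3461) cross=25.303; C₋=(-3.9347,1.0203) cross=-25.303
  mode - wants cross < 0 → take C=(-3.9347,1.0203) (cross=-25.303)
ex = (C−B)/|BC| = (-0.7080,-0.7062); ey = (0.7062,-0.7080)
P = B + 2.90·ex + 3.36·ey = (-0.7831,-0.5819)

-0.78 -0.58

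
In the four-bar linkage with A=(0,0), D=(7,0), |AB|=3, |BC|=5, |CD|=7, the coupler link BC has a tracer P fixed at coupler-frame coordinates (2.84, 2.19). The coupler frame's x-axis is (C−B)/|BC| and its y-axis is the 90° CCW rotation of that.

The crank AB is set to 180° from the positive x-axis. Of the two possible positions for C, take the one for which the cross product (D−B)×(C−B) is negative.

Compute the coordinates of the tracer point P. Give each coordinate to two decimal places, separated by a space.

A=(0,0), D=(7.00,0)
B = A + 3.00·(cos180°, sin180°) = (-3.0000, 0.0000)
|BD| = 10.0000
circle(B,5.00) ∩ circle(D,7.00): a=3.8000, h=3.2496
  candidates: C₊=(0.8000,3.2496) cross=32.496; C₋=(0.8000,-3.2496) cross=-32.496
  mode - wants cross < 0 → take C=(0.8000,-3.2496) (cross=-32.496)
ex = (C−B)/|BC| = (0.7600,-0.6499); ey = (0.6499,0.7600)
P = B + 2.84·ex + 2.19·ey = (0.5817,-0.1814)

0.58 -0.18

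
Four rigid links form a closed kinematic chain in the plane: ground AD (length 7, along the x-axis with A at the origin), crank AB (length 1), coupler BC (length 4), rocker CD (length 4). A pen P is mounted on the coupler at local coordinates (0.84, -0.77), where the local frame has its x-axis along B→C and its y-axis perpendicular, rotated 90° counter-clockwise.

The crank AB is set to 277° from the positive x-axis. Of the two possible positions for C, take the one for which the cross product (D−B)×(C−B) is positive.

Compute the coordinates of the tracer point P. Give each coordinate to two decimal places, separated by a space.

A=(0,0), D=(7.00,0)
B = A + 1.00·(cos277°, sin277°) = (0.1219, -0.9925)
|BD| = 6.9494
circle(B,4.00) ∩ circle(D,4.00): a=3.4747, h=1.9816
  candidates: C₊=(3.2779,1.4650) cross=13.771; C₋=(3.8440,-2.4575) cross=-13.771
  mode + wants cross > 0 → take C=(3.2779,1.4650) (cross=13.771)
ex = (C−B)/|BC| = (0.7890,0.6144); ey = (-0.6144,0.7890)
P = B + 0.84·ex + -0.77·ey = (1.2577,-1.0840)

1.26 -1.08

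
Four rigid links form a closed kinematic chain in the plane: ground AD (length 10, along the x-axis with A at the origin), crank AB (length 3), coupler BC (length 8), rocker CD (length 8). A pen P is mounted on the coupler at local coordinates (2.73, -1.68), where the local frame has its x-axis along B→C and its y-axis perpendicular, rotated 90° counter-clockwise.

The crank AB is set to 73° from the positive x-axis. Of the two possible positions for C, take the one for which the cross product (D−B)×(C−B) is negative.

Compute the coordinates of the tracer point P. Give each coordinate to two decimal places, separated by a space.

A=(0,0), D=(10.00,0)
B = A + 3.00·(cos73°, sin73°) = (0.8771, 2.8689)
|BD| = 9.5634
circle(B,8.00) ∩ circle(D,8.00): a=4.7817, h=6.4137
  candidates: C₊=(7.3626,7.5528) cross=61.336; C₋=(3.5145,-4.6838) cross=-61.336
  mode - wants cross < 0 → take C=(3.5145,-4.6838) (cross=-61.336)
ex = (C−B)/|BC| = (0.3297,-0.9441); ey = (0.9441,0.3297)
P = B + 2.73·ex + -1.68·ey = (0.1910,-0.2623)

0.19 -0.26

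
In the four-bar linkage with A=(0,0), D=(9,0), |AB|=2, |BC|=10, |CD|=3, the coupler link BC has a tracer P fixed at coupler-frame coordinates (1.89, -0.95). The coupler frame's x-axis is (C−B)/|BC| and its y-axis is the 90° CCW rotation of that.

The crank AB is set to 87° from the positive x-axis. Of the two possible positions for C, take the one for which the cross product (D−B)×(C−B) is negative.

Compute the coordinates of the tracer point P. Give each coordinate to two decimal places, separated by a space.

A=(0,0), D=(9.00,0)
B = A + 2.00·(cos87°, sin87°) = (0.1047, 1.9973)
|BD| = 9.1168
circle(B,10.00) ∩ circle(D,3.00): a=9.5492, h=2.9687
  candidates: C₊=(10.0723,2.8018) cross=27.065; C₋=(8.7715,-2.9913) cross=-27.065
  mode - wants cross < 0 → take C=(8.7715,-2.9913) (cross=-27.065)
ex = (C−B)/|BC| = (0.8667,-0.4989); ey = (0.4989,0.8667)
P = B + 1.89·ex + -0.95·ey = (1.2688,0.2311)

1.27 0.23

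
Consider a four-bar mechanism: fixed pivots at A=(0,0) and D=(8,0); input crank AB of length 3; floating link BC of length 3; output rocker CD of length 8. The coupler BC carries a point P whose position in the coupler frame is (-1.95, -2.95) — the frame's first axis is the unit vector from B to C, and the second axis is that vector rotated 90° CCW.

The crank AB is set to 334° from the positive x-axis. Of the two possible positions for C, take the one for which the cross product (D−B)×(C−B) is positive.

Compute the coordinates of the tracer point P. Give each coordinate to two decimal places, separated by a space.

A=(0,0), D=(8.00,0)
B = A + 3.00·(cos334°, sin334°) = (2.6964, -1.3151)
|BD| = 5.4642
circle(B,3.00) ∩ circle(D,8.00): a=-2.3006, h=1.9254
  candidates: C₊=(0.0000,0.0000) cross=10.521; C₋=(0.9268,-3.7376) cross=-10.521
  mode + wants cross > 0 → take C=(0.0000,0.0000) (cross=10.521)
ex = (C−B)/|BC| = (-0.8988,0.4384); ey = (-0.4384,-0.8988)
P = B + -1.95·ex + -2.95·ey = (5.7422,0.4815)

5.74 0.48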